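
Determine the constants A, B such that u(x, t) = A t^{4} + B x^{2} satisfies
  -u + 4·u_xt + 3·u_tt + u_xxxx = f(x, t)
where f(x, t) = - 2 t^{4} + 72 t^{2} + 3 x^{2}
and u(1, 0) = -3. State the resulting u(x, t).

Answer: u(x, t) = 2 t^{4} - 3 x^{2}

Derivation:
Substitute the ansatz u = A t^{4} + B x^{2} into the left-hand side.
Derivatives of the ansatz:
  u_xt = 0
  u_tt = 12 A t^{2}
  u_xxxx = 0
Term by term:
  -u = - A t^{4} - B x^{2}
  4·u_xt = 0
  3·u_tt = 36 A t^{2}
  u_xxxx = 0
So the left-hand side equals
  - A t^{4} + 36 A t^{2} - B x^{2}
This must equal f(x, t) = - 2 t^{4} + 72 t^{2} + 3 x^{2} identically.
Matching coefficients of the independent functions:
  [t^{2}]:  36 A = 72
  [t^{4}]:  - A = -2
  [x^{2}]:  - B = 3
Solving: A = 2, B = -3.
Check against the point condition:
  u(1, 0) = -3  ⟹  B = -3  ✓
Hence u(x, t) = 2 t^{4} - 3 x^{2}.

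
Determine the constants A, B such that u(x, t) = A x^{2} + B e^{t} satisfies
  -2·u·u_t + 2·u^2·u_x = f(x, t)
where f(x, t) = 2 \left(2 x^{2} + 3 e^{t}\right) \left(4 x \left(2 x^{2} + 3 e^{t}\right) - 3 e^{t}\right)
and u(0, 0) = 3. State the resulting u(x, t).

Answer: u(x, t) = 2 x^{2} + 3 e^{t}

Derivation:
Substitute the ansatz u = A x^{2} + B e^{t} into the left-hand side.
Derivatives of the ansatz:
  u_t = B e^{t}
  u_x = 2 A x
Term by term:
  -2·u·u_t = - 2 A B x^{2} e^{t} - 2 B^{2} e^{2 t}
  2·u^2·u_x = 4 A^{3} x^{5} + 8 A^{2} B x^{3} e^{t} + 4 A B^{2} x e^{2 t}
So the left-hand side equals
  4 A^{3} x^{5} + 8 A^{2} B x^{3} e^{t} + 4 A B^{2} x e^{2 t} - 2 A B x^{2} e^{t} - 2 B^{2} e^{2 t}
This must equal f(x, t) identically; expanded, f = 32 x^{5} + 96 x^{3} e^{t} - 12 x^{2} e^{t} + 72 x e^{2 t} - 18 e^{2 t}.
Matching coefficients of the independent functions:
  [x^{5}]:  4 A^{3} = 32
  [x e^{2 t}]:  4 A B^{2} = 72
  [x^{2} e^{t}]:  - 2 A B = -12
  [x^{3} e^{t}]:  8 A^{2} B = 96
  [e^{2 t}]:  - 2 B^{2} = -18
Solving: A = 2, B = 3.
Check against the point condition:
  u(0, 0) = 3  ⟹  B = 3  ✓
Hence u(x, t) = 2 x^{2} + 3 e^{t}.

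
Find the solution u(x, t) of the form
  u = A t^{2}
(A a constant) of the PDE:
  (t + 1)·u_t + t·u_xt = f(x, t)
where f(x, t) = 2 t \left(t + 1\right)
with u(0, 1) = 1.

Substitute the ansatz u = A t^{2} into the left-hand side.
Derivatives of the ansatz:
  u_t = 2 A t
  u_xt = 0
Term by term:
  (t + 1)·u_t = 2 A t^{2} + 2 A t
  t·u_xt = 0
So the left-hand side equals
  2 A t^{2} + 2 A t
This must equal f(x, t) identically; expanded, f = 2 t^{2} + 2 t.
Matching coefficients of the independent functions:
  [t, t^{2}]:  2 A = 2
Solving: A = 1.
Check against the point condition:
  u(0, 1) = 1  ⟹  A = 1  ✓
Hence u(x, t) = t^{2}.

Answer: u(x, t) = t^{2}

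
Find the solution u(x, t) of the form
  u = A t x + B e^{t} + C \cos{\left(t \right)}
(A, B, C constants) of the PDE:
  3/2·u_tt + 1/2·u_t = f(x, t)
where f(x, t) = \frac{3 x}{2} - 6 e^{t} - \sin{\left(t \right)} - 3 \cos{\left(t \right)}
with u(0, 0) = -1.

Answer: u(x, t) = 3 t x - 3 e^{t} + 2 \cos{\left(t \right)}

Derivation:
Substitute the ansatz u = A t x + B e^{t} + C \cos{\left(t \right)} into the left-hand side.
Derivatives of the ansatz:
  u_tt = B e^{t} - C \cos{\left(t \right)}
  u_t = A x + B e^{t} - C \sin{\left(t \right)}
Term by term:
  3/2·u_tt = \frac{3 B e^{t}}{2} - \frac{3 C \cos{\left(t \right)}}{2}
  1/2·u_t = \frac{A x}{2} + \frac{B e^{t}}{2} - \frac{C \sin{\left(t \right)}}{2}
So the left-hand side equals
  \frac{A x}{2} + 2 B e^{t} - \frac{C \sin{\left(t \right)}}{2} - \frac{3 C \cos{\left(t \right)}}{2}
This must equal f(x, t) = \frac{3 x}{2} - 6 e^{t} - \sin{\left(t \right)} - 3 \cos{\left(t \right)} identically.
Matching coefficients of the independent functions:
  [x]:  \frac{A}{2} = \frac{3}{2}
  [e^{t}]:  2 B = -6
  [\sin{\left(t \right)}]:  - \frac{C}{2} = -1
  [\cos{\left(t \right)}]:  - \frac{3 C}{2} = -3
Solving: A = 3, B = -3, C = 2.
Check against the point condition:
  u(0, 0) = -1  ⟹  B + C = -1  ✓
Hence u(x, t) = 3 t x - 3 e^{t} + 2 \cos{\left(t \right)}.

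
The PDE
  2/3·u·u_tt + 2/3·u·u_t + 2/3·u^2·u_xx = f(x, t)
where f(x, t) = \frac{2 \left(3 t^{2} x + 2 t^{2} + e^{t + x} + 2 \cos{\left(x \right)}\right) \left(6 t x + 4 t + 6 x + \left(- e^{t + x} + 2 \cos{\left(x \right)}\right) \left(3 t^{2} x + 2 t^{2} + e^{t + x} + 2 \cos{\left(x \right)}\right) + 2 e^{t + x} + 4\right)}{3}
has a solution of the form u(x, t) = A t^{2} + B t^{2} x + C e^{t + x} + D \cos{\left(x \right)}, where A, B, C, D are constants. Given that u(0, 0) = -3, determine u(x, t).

Substitute the ansatz u = A t^{2} + B t^{2} x + C e^{t + x} + D \cos{\left(x \right)} into the left-hand side.
Derivatives of the ansatz:
  u_tt = 2 A + 2 B x + C e^{t} e^{x}
  u_t = 2 A t + 2 B t x + C e^{t} e^{x}
  u_xx = C e^{t} e^{x} - D \cos{\left(x \right)}
Term by term:
  2/3·u·u_tt = \frac{4 A^{2} t^{2}}{3} + \frac{8 A B t^{2} x}{3} + \frac{2 A C t^{2} e^{t} e^{x}}{3} + \frac{4 A C e^{t} e^{x}}{3} + \frac{4 A D \cos{\left(x \right)}}{3} + \frac{4 B^{2} t^{2} x^{2}}{3} + \frac{2 B C t^{2} x e^{t} e^{x}}{3} + \frac{4 B C x e^{t} e^{x}}{3} + \frac{4 B D x \cos{\left(x \right)}}{3} + \frac{2 C^{2} e^{2 t} e^{2 x}}{3} + \frac{2 C D e^{t} e^{x} \cos{\left(x \right)}}{3}
  2/3·u·u_t = \frac{4 A^{2} t^{3}}{3} + \frac{8 A B t^{3} x}{3} + \frac{2 A C t^{2} e^{t} e^{x}}{3} + \frac{4 A C t e^{t} e^{x}}{3} + \frac{4 A D t \cos{\left(x \right)}}{3} + \frac{4 B^{2} t^{3} x^{2}}{3} + \frac{2 B C t^{2} x e^{t} e^{x}}{3} + \frac{4 B C t x e^{t} e^{x}}{3} + \frac{4 B D t x \cos{\left(x \right)}}{3} + \frac{2 C^{2} e^{2 t} e^{2 x}}{3} + \frac{2 C D e^{t} e^{x} \cos{\left(x \right)}}{3}
  2/3·u^2·u_xx = \frac{2 A^{2} C t^{4} e^{t} e^{x}}{3} - \frac{2 A^{2} D t^{4} \cos{\left(x \right)}}{3} + \frac{4 A B C t^{4} x e^{t} e^{x}}{3} - \frac{4 A B D t^{4} x \cos{\left(x \right)}}{3} + \frac{4 A C^{2} t^{2} e^{2 t} e^{2 x}}{3} - \frac{4 A D^{2} t^{2} \cos^{2}{\left(x \right)}}{3} + \frac{2 B^{2} C t^{4} x^{2} e^{t} e^{x}}{3} - \frac{2 B^{2} D t^{4} x^{2} \cos{\left(x \right)}}{3} + \frac{4 B C^{2} t^{2} x e^{2 t} e^{2 x}}{3} - \frac{4 B D^{2} t^{2} x \cos^{2}{\left(x \right)}}{3} + \frac{2 C^{3} e^{3 t} e^{3 x}}{3} + \frac{2 C^{2} D e^{2 t} e^{2 x} \cos{\left(x \right)}}{3} - \frac{2 C D^{2} e^{t} e^{x} \cos^{2}{\left(x \right)}}{3} - \frac{2 D^{3} \cos^{3}{\left(x \right)}}{3}
Sum these and collect like terms in the independent variables.
This must equal f(x, t) identically; expanded, f = - 6 t^{4} x^{2} e^{t} e^{x} + 12 t^{4} x^{2} \cos{\left(x \right)} - 8 t^{4} x e^{t} e^{x} + 16 t^{4} x \cos{\left(x \right)} - \frac{8 t^{4} e^{t} e^{x}}{3} + \frac{16 t^{4} \cos{\left(x \right)}}{3} + 12 t^{3} x^{2} + 16 t^{3} x + \frac{16 t^{3}}{3} + 12 t^{2} x^{2} - 4 t^{2} x e^{2 t} e^{2 x} + 4 t^{2} x e^{t} e^{x} + 16 t^{2} x \cos^{2}{\left(x \right)} + 16 t^{2} x - \frac{8 t^{2} e^{2 t} e^{2 x}}{3} + \frac{8 t^{2} e^{t} e^{x}}{3} + \frac{32 t^{2} \cos^{2}{\left(x \right)}}{3} + \frac{16 t^{2}}{3} + 4 t x e^{t} e^{x} + 8 t x \cos{\left(x \right)} + \frac{8 t e^{t} e^{x}}{3} + \frac{16 t \cos{\left(x \right)}}{3} + 4 x e^{t} e^{x} + 8 x \cos{\left(x \right)} - \frac{2 e^{3 t} e^{3 x}}{3} - \frac{4 e^{2 t} e^{2 x} \cos{\left(x \right)}}{3} + \frac{4 e^{2 t} e^{2 x}}{3} + \frac{8 e^{t} e^{x} \cos^{2}{\left(x \right)}}{3} + \frac{8 e^{t} e^{x} \cos{\left(x \right)}}{3} + \frac{8 e^{t} e^{x}}{3} + \frac{16 \cos^{3}{\left(x \right)}}{3} + \frac{16 \cos{\left(x \right)}}{3}.
Matching coefficients of the independent functions:
(each divided by its leading coefficient; functions giving the same equation are listed together)
  [t^{2}, t^{3}]:  A^{2} - 4 = 0
  [t \cos{\left(x \right)}, \cos{\left(x \right)}]:  A D - 4 = 0
  [t^{2} x, t^{3} x]:  A B - 6 = 0
  [t^{2} x^{2}, t^{3} x^{2}]:  B^{2} - 9 = 0
  [t^{2} \cos^{2}{\left(x \right)}]:  A D^{2} + 8 = 0
  [t^{4} \cos{\left(x \right)}]:  A^{2} D + 8 = 0
  [x \cos{\left(x \right)}, t x \cos{\left(x \right)}]:  B D - 6 = 0
  [e^{t} e^{x}, t e^{t} e^{x}, t^{2} e^{t} e^{x}]:  A C - 2 = 0
  [e^{2 t} e^{2 x}]:  C^{2} - 1 = 0
  [e^{3 t} e^{3 x}]:  C^{3} + 1 = 0
  [t^{2} x \cos^{2}{\left(x \right)}]:  B D^{2} + 12 = 0
  [t^{2} e^{2 t} e^{2 x}]:  A C^{2} + 2 = 0
  [t^{4} x \cos{\left(x \right)}]:  A B D + 12 = 0
  [t^{4} x^{2} \cos{\left(x \right)}]:  B^{2} D + 18 = 0
  [t^{4} e^{t} e^{x}]:  A^{2} C + 4 = 0
  [x e^{t} e^{x}, t x e^{t} e^{x}, t^{2} x e^{t} e^{x}]:  B C - 3 = 0
  [e^{t} e^{x} \cos{\left(x \right)}]:  C D - 2 = 0
  [e^{t} e^{x} \cos^{2}{\left(x \right)}]:  C D^{2} + 4 = 0
  [e^{2 t} e^{2 x} \cos{\left(x \right)}]:  C^{2} D + 2 = 0
  [t^{2} x e^{2 t} e^{2 x}]:  B C^{2} + 3 = 0
  [t^{4} x e^{t} e^{x}]:  A B C + 6 = 0
  [t^{4} x^{2} e^{t} e^{x}]:  B^{2} C + 9 = 0
  [\cos^{3}{\left(x \right)}]:  D^{3} + 8 = 0
Solving: A = -2, B = -3, C = -1, D = -2.
Check against the point condition:
  u(0, 0) = -3  ⟹  C + D = -3  ✓
Hence u(x, t) = - 3 t^{2} x - 2 t^{2} - e^{t + x} - 2 \cos{\left(x \right)}.

Answer: u(x, t) = - 3 t^{2} x - 2 t^{2} - e^{t + x} - 2 \cos{\left(x \right)}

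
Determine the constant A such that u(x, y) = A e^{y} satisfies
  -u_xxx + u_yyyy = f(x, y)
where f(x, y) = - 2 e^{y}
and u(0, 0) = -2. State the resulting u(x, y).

Answer: u(x, y) = - 2 e^{y}

Derivation:
Substitute the ansatz u = A e^{y} into the left-hand side.
Derivatives of the ansatz:
  u_xxx = 0
  u_yyyy = A e^{y}
Term by term:
  -u_xxx = 0
  u_yyyy = A e^{y}
So the left-hand side equals
  A e^{y}
This must equal f(x, y) = - 2 e^{y} identically.
Matching coefficients of the independent functions:
  [e^{y}]:  A = -2
Solving: A = -2.
Check against the point condition:
  u(0, 0) = -2  ⟹  A = -2  ✓
Hence u(x, y) = - 2 e^{y}.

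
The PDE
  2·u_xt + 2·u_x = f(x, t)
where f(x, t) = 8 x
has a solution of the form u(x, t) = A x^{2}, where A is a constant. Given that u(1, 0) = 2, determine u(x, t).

Substitute the ansatz u = A x^{2} into the left-hand side.
Derivatives of the ansatz:
  u_xt = 0
  u_x = 2 A x
Term by term:
  2·u_xt = 0
  2·u_x = 4 A x
So the left-hand side equals
  4 A x
This must equal f(x, t) = 8 x identically.
Matching coefficients of the independent functions:
  [x]:  4 A = 8
Solving: A = 2.
Check against the point condition:
  u(1, 0) = 2  ⟹  A = 2  ✓
Hence u(x, t) = 2 x^{2}.

Answer: u(x, t) = 2 x^{2}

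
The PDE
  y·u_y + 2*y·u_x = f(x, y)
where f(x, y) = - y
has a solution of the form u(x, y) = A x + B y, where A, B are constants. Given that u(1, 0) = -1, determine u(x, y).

Answer: u(x, y) = - x + y

Derivation:
Substitute the ansatz u = A x + B y into the left-hand side.
Derivatives of the ansatz:
  u_y = B
  u_x = A
Term by term:
  y·u_y = B y
  2*y·u_x = 2 A y
So the left-hand side equals
  2 A y + B y
This must equal f(x, y) = - y identically.
Matching coefficients of the independent functions:
  [y]:  2 A + B = -1
These equations do not fix every constant; impose the point condition(s):
  u(1, 0) = -1  ⟹  A = -1
Solving the combined system: A = -1, B = 1.
Hence u(x, y) = - x + y.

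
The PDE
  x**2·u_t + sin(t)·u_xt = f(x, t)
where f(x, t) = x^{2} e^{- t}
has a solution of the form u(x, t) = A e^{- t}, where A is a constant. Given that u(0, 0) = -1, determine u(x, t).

Substitute the ansatz u = A e^{- t} into the left-hand side.
Derivatives of the ansatz:
  u_t = - A e^{- t}
  u_xt = 0
Term by term:
  x**2·u_t = - A x^{2} e^{- t}
  sin(t)·u_xt = 0
So the left-hand side equals
  - A x^{2} e^{- t}
This must equal f(x, t) = x^{2} e^{- t} identically.
Matching coefficients of the independent functions:
  [x^{2} e^{- t}]:  - A = 1
Solving: A = -1.
Check against the point condition:
  u(0, 0) = -1  ⟹  A = -1  ✓
Hence u(x, t) = - e^{- t}.

Answer: u(x, t) = - e^{- t}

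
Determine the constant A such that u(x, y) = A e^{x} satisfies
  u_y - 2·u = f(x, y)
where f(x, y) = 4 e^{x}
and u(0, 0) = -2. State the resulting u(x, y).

Substitute the ansatz u = A e^{x} into the left-hand side.
Derivatives of the ansatz:
  u_y = 0
Term by term:
  u_y = 0
  -2·u = - 2 A e^{x}
So the left-hand side equals
  - 2 A e^{x}
This must equal f(x, y) = 4 e^{x} identically.
Matching coefficients of the independent functions:
  [e^{x}]:  - 2 A = 4
Solving: A = -2.
Check against the point condition:
  u(0, 0) = -2  ⟹  A = -2  ✓
Hence u(x, y) = - 2 e^{x}.

Answer: u(x, y) = - 2 e^{x}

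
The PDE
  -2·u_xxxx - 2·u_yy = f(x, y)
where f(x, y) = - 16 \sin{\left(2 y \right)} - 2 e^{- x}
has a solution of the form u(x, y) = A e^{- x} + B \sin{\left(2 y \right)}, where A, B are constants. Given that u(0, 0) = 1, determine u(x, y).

Substitute the ansatz u = A e^{- x} + B \sin{\left(2 y \right)} into the left-hand side.
Derivatives of the ansatz:
  u_xxxx = A e^{- x}
  u_yy = - 4 B \sin{\left(2 y \right)}
Term by term:
  -2·u_xxxx = - 2 A e^{- x}
  -2·u_yy = 8 B \sin{\left(2 y \right)}
So the left-hand side equals
  - 2 A e^{- x} + 8 B \sin{\left(2 y \right)}
This must equal f(x, y) = - 16 \sin{\left(2 y \right)} - 2 e^{- x} identically.
Matching coefficients of the independent functions:
  [e^{- x}]:  - 2 A = -2
  [\sin{\left(2 y \right)}]:  8 B = -16
Solving: A = 1, B = -2.
Check against the point condition:
  u(0, 0) = 1  ⟹  A = 1  ✓
Hence u(x, y) = - 2 \sin{\left(2 y \right)} + e^{- x}.

Answer: u(x, y) = - 2 \sin{\left(2 y \right)} + e^{- x}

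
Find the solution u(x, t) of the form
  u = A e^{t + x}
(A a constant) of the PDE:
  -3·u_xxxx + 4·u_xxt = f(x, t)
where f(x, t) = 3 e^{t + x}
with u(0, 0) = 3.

Answer: u(x, t) = 3 e^{t + x}

Derivation:
Substitute the ansatz u = A e^{t + x} into the left-hand side.
Derivatives of the ansatz:
  u_xxxx = A e^{t} e^{x}
  u_xxt = A e^{t} e^{x}
Term by term:
  -3·u_xxxx = - 3 A e^{t} e^{x}
  4·u_xxt = 4 A e^{t} e^{x}
So the left-hand side equals
  A e^{t} e^{x}
This must equal f(x, t) identically; expanded, f = 3 e^{t} e^{x}.
Matching coefficients of the independent functions:
  [e^{t} e^{x}]:  A = 3
Solving: A = 3.
Check against the point condition:
  u(0, 0) = 3  ⟹  A = 3  ✓
Hence u(x, t) = 3 e^{t + x}.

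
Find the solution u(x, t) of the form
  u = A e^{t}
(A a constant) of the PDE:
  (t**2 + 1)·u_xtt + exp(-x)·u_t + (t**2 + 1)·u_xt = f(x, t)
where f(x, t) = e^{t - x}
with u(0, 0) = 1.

Substitute the ansatz u = A e^{t} into the left-hand side.
Derivatives of the ansatz:
  u_xtt = 0
  u_t = A e^{t}
  u_xt = 0
Term by term:
  (t**2 + 1)·u_xtt = 0
  exp(-x)·u_t = A e^{t} e^{- x}
  (t**2 + 1)·u_xt = 0
So the left-hand side equals
  A e^{t} e^{- x}
This must equal f(x, t) identically; expanded, f = e^{t} e^{- x}.
Matching coefficients of the independent functions:
  [e^{t} e^{- x}]:  A = 1
Solving: A = 1.
Check against the point condition:
  u(0, 0) = 1  ⟹  A = 1  ✓
Hence u(x, t) = e^{t}.

Answer: u(x, t) = e^{t}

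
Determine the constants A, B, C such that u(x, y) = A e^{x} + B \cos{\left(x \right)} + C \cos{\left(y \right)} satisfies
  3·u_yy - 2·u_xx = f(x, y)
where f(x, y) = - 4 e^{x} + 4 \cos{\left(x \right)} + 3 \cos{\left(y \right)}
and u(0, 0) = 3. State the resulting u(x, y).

Answer: u(x, y) = 2 e^{x} + 2 \cos{\left(x \right)} - \cos{\left(y \right)}

Derivation:
Substitute the ansatz u = A e^{x} + B \cos{\left(x \right)} + C \cos{\left(y \right)} into the left-hand side.
Derivatives of the ansatz:
  u_yy = - C \cos{\left(y \right)}
  u_xx = A e^{x} - B \cos{\left(x \right)}
Term by term:
  3·u_yy = - 3 C \cos{\left(y \right)}
  -2·u_xx = - 2 A e^{x} + 2 B \cos{\left(x \right)}
So the left-hand side equals
  - 2 A e^{x} + 2 B \cos{\left(x \right)} - 3 C \cos{\left(y \right)}
This must equal f(x, y) = - 4 e^{x} + 4 \cos{\left(x \right)} + 3 \cos{\left(y \right)} identically.
Matching coefficients of the independent functions:
  [e^{x}]:  - 2 A = -4
  [\cos{\left(x \right)}]:  2 B = 4
  [\cos{\left(y \right)}]:  - 3 C = 3
Solving: A = 2, B = 2, C = -1.
Check against the point condition:
  u(0, 0) = 3  ⟹  A + B + C = 3  ✓
Hence u(x, y) = 2 e^{x} + 2 \cos{\left(x \right)} - \cos{\left(y \right)}.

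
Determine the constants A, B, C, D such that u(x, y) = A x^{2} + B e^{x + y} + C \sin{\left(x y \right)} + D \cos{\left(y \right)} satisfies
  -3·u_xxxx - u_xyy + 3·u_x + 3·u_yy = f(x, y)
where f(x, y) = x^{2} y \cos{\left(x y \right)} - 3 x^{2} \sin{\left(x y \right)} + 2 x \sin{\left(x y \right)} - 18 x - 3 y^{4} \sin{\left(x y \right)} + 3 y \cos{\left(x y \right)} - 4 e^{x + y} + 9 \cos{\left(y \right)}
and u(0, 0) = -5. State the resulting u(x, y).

Answer: u(x, y) = - 3 x^{2} - 2 e^{x + y} + \sin{\left(x y \right)} - 3 \cos{\left(y \right)}

Derivation:
Substitute the ansatz u = A x^{2} + B e^{x + y} + C \sin{\left(x y \right)} + D \cos{\left(y \right)} into the left-hand side.
Derivatives of the ansatz:
  u_xxxx = B e^{x} e^{y} + C y^{4} \sin{\left(x y \right)}
  u_xyy = B e^{x} e^{y} - C x^{2} y \cos{\left(x y \right)} - 2 C x \sin{\left(x y \right)}
  u_x = 2 A x + B e^{x} e^{y} + C y \cos{\left(x y \right)}
  u_yy = B e^{x} e^{y} - C x^{2} \sin{\left(x y \right)} - D \cos{\left(y \right)}
Term by term:
  -3·u_xxxx = - 3 B e^{x} e^{y} - 3 C y^{4} \sin{\left(x y \right)}
  -u_xyy = - B e^{x} e^{y} + C x^{2} y \cos{\left(x y \right)} + 2 C x \sin{\left(x y \right)}
  3·u_x = 6 A x + 3 B e^{x} e^{y} + 3 C y \cos{\left(x y \right)}
  3·u_yy = 3 B e^{x} e^{y} - 3 C x^{2} \sin{\left(x y \right)} - 3 D \cos{\left(y \right)}
So the left-hand side equals
  6 A x + 2 B e^{x} e^{y} + C x^{2} y \cos{\left(x y \right)} - 3 C x^{2} \sin{\left(x y \right)} + 2 C x \sin{\left(x y \right)} - 3 C y^{4} \sin{\left(x y \right)} + 3 C y \cos{\left(x y \right)} - 3 D \cos{\left(y \right)}
This must equal f(x, y) identically; expanded, f = x^{2} y \cos{\left(x y \right)} - 3 x^{2} \sin{\left(x y \right)} + 2 x \sin{\left(x y \right)} - 18 x - 3 y^{4} \sin{\left(x y \right)} + 3 y \cos{\left(x y \right)} - 4 e^{x} e^{y} + 9 \cos{\left(y \right)}.
Matching coefficients of the independent functions:
  [x]:  6 A = -18
  [x \sin{\left(x y \right)}]:  2 C = 2
  [x^{2} \sin{\left(x y \right)}, y^{4} \sin{\left(x y \right)}]:  - 3 C = -3
  [y \cos{\left(x y \right)}]:  3 C = 3
  [e^{x} e^{y}]:  2 B = -4
  [x^{2} y \cos{\left(x y \right)}]:  C = 1
  [\cos{\left(y \right)}]:  - 3 D = 9
Solving: A = -3, B = -2, C = 1, D = -3.
Check against the point condition:
  u(0, 0) = -5  ⟹  B + D = -5  ✓
Hence u(x, y) = - 3 x^{2} - 2 e^{x + y} + \sin{\left(x y \right)} - 3 \cos{\left(y \right)}.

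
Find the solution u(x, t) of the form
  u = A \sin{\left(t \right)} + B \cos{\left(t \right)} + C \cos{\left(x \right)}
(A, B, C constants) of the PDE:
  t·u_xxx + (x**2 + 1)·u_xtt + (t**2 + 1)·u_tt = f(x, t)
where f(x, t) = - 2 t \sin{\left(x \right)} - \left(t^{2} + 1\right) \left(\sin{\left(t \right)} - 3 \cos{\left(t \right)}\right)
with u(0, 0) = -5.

Substitute the ansatz u = A \sin{\left(t \right)} + B \cos{\left(t \right)} + C \cos{\left(x \right)} into the left-hand side.
Derivatives of the ansatz:
  u_xxx = C \sin{\left(x \right)}
  u_xtt = 0
  u_tt = - A \sin{\left(t \right)} - B \cos{\left(t \right)}
Term by term:
  t·u_xxx = C t \sin{\left(x \right)}
  (x**2 + 1)·u_xtt = 0
  (t**2 + 1)·u_tt = - A t^{2} \sin{\left(t \right)} - A \sin{\left(t \right)} - B t^{2} \cos{\left(t \right)} - B \cos{\left(t \right)}
So the left-hand side equals
  - A t^{2} \sin{\left(t \right)} - A \sin{\left(t \right)} - B t^{2} \cos{\left(t \right)} - B \cos{\left(t \right)} + C t \sin{\left(x \right)}
This must equal f(x, t) identically; expanded, f = - t^{2} \sin{\left(t \right)} + 3 t^{2} \cos{\left(t \right)} - 2 t \sin{\left(x \right)} - \sin{\left(t \right)} + 3 \cos{\left(t \right)}.
Matching coefficients of the independent functions:
  [t \sin{\left(x \right)}]:  C = -2
  [t^{2} \sin{\left(t \right)}, \sin{\left(t \right)}]:  - A = -1
  [t^{2} \cos{\left(t \right)}, \cos{\left(t \right)}]:  - B = 3
Solving: A = 1, B = -3, C = -2.
Check against the point condition:
  u(0, 0) = -5  ⟹  B + C = -5  ✓
Hence u(x, t) = \sin{\left(t \right)} - 3 \cos{\left(t \right)} - 2 \cos{\left(x \right)}.

Answer: u(x, t) = \sin{\left(t \right)} - 3 \cos{\left(t \right)} - 2 \cos{\left(x \right)}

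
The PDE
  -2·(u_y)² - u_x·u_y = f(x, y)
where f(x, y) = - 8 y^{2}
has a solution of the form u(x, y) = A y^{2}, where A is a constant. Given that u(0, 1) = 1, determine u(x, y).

Substitute the ansatz u = A y^{2} into the left-hand side.
Derivatives of the ansatz:
  u_y = 2 A y
  u_x = 0
Term by term:
  -2·(u_y)² = - 8 A^{2} y^{2}
  -u_x·u_y = 0
So the left-hand side equals
  - 8 A^{2} y^{2}
This must equal f(x, y) = - 8 y^{2} identically.
Matching coefficients of the independent functions:
  [y^{2}]:  - 8 A^{2} = -8
These equations allow (A) = (-1) or (1).
Impose the point condition(s):
  u(0, 1) = 1  ⟹  A = 1
Only A = 1 satisfies everything.
Hence u(x, y) = y^{2}.

Answer: u(x, y) = y^{2}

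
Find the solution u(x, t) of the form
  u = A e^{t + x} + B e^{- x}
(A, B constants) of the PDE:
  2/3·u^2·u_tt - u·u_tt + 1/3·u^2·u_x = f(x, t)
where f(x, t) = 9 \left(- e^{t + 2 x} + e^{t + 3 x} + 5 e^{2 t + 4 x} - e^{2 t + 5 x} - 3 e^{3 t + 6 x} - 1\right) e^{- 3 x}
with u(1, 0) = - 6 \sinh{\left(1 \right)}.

Answer: u(x, t) = - 3 e^{t + x} + 3 e^{- x}

Derivation:
Substitute the ansatz u = A e^{t + x} + B e^{- x} into the left-hand side.
Derivatives of the ansatz:
  u_tt = A e^{t} e^{x}
  u_x = A e^{t} e^{x} - B e^{- x}
Term by term:
  2/3·u^2·u_tt = \frac{2 A^{3} e^{3 t} e^{3 x}}{3} + \frac{4 A^{2} B e^{2 t} e^{x}}{3} + \frac{2 A B^{2} e^{t} e^{- x}}{3}
  -u·u_tt = - A^{2} e^{2 t} e^{2 x} - A B e^{t}
  1/3·u^2·u_x = \frac{A^{3} e^{3 t} e^{3 x}}{3} + \frac{A^{2} B e^{2 t} e^{x}}{3} - \frac{A B^{2} e^{t} e^{- x}}{3} - \frac{B^{3} e^{- 3 x}}{3}
So the left-hand side equals
  A^{3} e^{3 t} e^{3 x} + \frac{5 A^{2} B e^{2 t} e^{x}}{3} - A^{2} e^{2 t} e^{2 x} + \frac{A B^{2} e^{t} e^{- x}}{3} - A B e^{t} - \frac{B^{3} e^{- 3 x}}{3}
This must equal f(x, t) identically; expanded, f = - 27 e^{3 t} e^{3 x} - 9 e^{2 t} e^{2 x} + 45 e^{2 t} e^{x} + 9 e^{t} - 9 e^{t} e^{- x} - 9 e^{- 3 x}.
Matching coefficients of the independent functions:
  [e^{t} e^{- x}]:  \frac{A B^{2}}{3} = -9
  [e^{2 t} e^{x}]:  \frac{5 A^{2} B}{3} = 45
  [e^{2 t} e^{2 x}]:  - A^{2} = -9
  [e^{3 t} e^{3 x}]:  A^{3} = -27
  [e^{t}]:  - A B = 9
  [e^{- 3 x}]:  - \frac{B^{3}}{3} = -9
Solving: A = -3, B = 3.
Check against the point condition:
  u(1, 0) = - 6 \sinh{\left(1 \right)}  ⟹  e A + \frac{B}{e} = - 6 \sinh{\left(1 \right)}  ✓
Hence u(x, t) = - 3 e^{t + x} + 3 e^{- x}.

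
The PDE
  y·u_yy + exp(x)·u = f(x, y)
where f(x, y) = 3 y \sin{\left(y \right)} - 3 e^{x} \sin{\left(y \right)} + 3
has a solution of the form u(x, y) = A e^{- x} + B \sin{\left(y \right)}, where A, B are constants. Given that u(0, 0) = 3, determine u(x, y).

Substitute the ansatz u = A e^{- x} + B \sin{\left(y \right)} into the left-hand side.
Derivatives of the ansatz:
  u_yy = - B \sin{\left(y \right)}
Term by term:
  y·u_yy = - B y \sin{\left(y \right)}
  exp(x)·u = A + B e^{x} \sin{\left(y \right)}
So the left-hand side equals
  A - B y \sin{\left(y \right)} + B e^{x} \sin{\left(y \right)}
This must equal f(x, y) = 3 y \sin{\left(y \right)} - 3 e^{x} \sin{\left(y \right)} + 3 identically.
Matching coefficients of the independent functions:
  [constant term]:  A = 3
  [y \sin{\left(y \right)}]:  - B = 3
  [e^{x} \sin{\left(y \right)}]:  B = -3
Solving: A = 3, B = -3.
Check against the point condition:
  u(0, 0) = 3  ⟹  A = 3  ✓
Hence u(x, y) = - 3 \sin{\left(y \right)} + 3 e^{- x}.

Answer: u(x, y) = - 3 \sin{\left(y \right)} + 3 e^{- x}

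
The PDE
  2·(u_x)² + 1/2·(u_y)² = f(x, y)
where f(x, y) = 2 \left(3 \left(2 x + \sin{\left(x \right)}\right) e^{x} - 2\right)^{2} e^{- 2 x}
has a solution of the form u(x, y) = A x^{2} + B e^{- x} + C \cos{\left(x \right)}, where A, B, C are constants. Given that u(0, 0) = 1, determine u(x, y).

Substitute the ansatz u = A x^{2} + B e^{- x} + C \cos{\left(x \right)} into the left-hand side.
Derivatives of the ansatz:
  u_x = 2 A x - B e^{- x} - C \sin{\left(x \right)}
  u_y = 0
Term by term:
  2·(u_x)² = 8 A^{2} x^{2} - 8 A B x e^{- x} - 8 A C x \sin{\left(x \right)} + 2 B^{2} e^{- 2 x} + 4 B C e^{- x} \sin{\left(x \right)} + 2 C^{2} \sin^{2}{\left(x \right)}
  1/2·(u_y)² = 0
So the left-hand side equals
  8 A^{2} x^{2} - 8 A B x e^{- x} - 8 A C x \sin{\left(x \right)} + 2 B^{2} e^{- 2 x} + 4 B C e^{- x} \sin{\left(x \right)} + 2 C^{2} \sin^{2}{\left(x \right)}
This must equal f(x, y) identically; expanded, f = 72 x^{2} + 72 x \sin{\left(x \right)} - 48 x e^{- x} + 18 \sin^{2}{\left(x \right)} - 24 e^{- x} \sin{\left(x \right)} + 8 e^{- 2 x}.
Matching coefficients of the independent functions:
  [x^{2}]:  8 A^{2} = 72
  [x e^{- x}]:  - 8 A B = -48
  [x \sin{\left(x \right)}]:  - 8 A C = 72
  [e^{- x} \sin{\left(x \right)}]:  4 B C = -24
  [e^{- 2 x}]:  2 B^{2} = 8
  [\sin^{2}{\left(x \right)}]:  2 C^{2} = 18
These equations allow (A, B, C) = (-3, -2, 3) or (3, 2, -3).
Impose the point condition(s):
  u(0, 0) = 1  ⟹  B + C = 1
Only A = -3, B = -2, C = 3 satisfies everything.
Hence u(x, y) = - 3 x^{2} + 3 \cos{\left(x \right)} - 2 e^{- x}.

Answer: u(x, y) = - 3 x^{2} + 3 \cos{\left(x \right)} - 2 e^{- x}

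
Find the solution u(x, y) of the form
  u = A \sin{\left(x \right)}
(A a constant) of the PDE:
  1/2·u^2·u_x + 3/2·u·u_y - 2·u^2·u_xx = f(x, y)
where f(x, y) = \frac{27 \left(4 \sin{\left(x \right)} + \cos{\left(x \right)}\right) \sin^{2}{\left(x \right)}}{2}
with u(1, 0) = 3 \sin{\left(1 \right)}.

Substitute the ansatz u = A \sin{\left(x \right)} into the left-hand side.
Derivatives of the ansatz:
  u_x = A \cos{\left(x \right)}
  u_y = 0
  u_xx = - A \sin{\left(x \right)}
Term by term:
  1/2·u^2·u_x = \frac{A^{3} \sin^{2}{\left(x \right)} \cos{\left(x \right)}}{2}
  3/2·u·u_y = 0
  -2·u^2·u_xx = 2 A^{3} \sin^{3}{\left(x \right)}
So the left-hand side equals
  2 A^{3} \sin^{3}{\left(x \right)} + \frac{A^{3} \sin^{2}{\left(x \right)} \cos{\left(x \right)}}{2}
This must equal f(x, y) identically; expanded, f = 54 \sin^{3}{\left(x \right)} + \frac{27 \sin^{2}{\left(x \right)} \cos{\left(x \right)}}{2}.
Matching coefficients of the independent functions:
  [\sin^{2}{\left(x \right)} \cos{\left(x \right)}]:  \frac{A^{3}}{2} = \frac{27}{2}
  [\sin^{3}{\left(x \right)}]:  2 A^{3} = 54
Solving: A = 3.
Check against the point condition:
  u(1, 0) = 3 \sin{\left(1 \right)}  ⟹  A \sin{\left(1 \right)} = 3 \sin{\left(1 \right)}  ✓
Hence u(x, y) = 3 \sin{\left(x \right)}.

Answer: u(x, y) = 3 \sin{\left(x \right)}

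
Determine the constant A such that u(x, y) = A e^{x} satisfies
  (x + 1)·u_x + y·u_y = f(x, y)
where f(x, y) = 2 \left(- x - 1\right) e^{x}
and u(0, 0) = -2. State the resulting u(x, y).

Substitute the ansatz u = A e^{x} into the left-hand side.
Derivatives of the ansatz:
  u_x = A e^{x}
  u_y = 0
Term by term:
  (x + 1)·u_x = A x e^{x} + A e^{x}
  y·u_y = 0
So the left-hand side equals
  A x e^{x} + A e^{x}
This must equal f(x, y) identically; expanded, f = - 2 x e^{x} - 2 e^{x}.
Matching coefficients of the independent functions:
  [x e^{x}, e^{x}]:  A = -2
Solving: A = -2.
Check against the point condition:
  u(0, 0) = -2  ⟹  A = -2  ✓
Hence u(x, y) = - 2 e^{x}.

Answer: u(x, y) = - 2 e^{x}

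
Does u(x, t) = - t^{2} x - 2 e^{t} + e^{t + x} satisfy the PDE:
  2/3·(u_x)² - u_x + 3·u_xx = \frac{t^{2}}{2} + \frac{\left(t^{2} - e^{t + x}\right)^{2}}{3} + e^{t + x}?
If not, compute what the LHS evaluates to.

Evaluate each term of the left-hand side for u = - t^{2} x - 2 e^{t} + e^{t + x}.
Derivatives:
  u_x = - t^{2} + e^{t} e^{x}
  u_xx = e^{t} e^{x}
Terms:
  2/3·(u_x)² = \frac{2 \left(t^{2} - e^{t + x}\right)^{2}}{3}
  -u_x = t^{2} - e^{t + x}
  3·u_xx = 3 e^{t + x}
Sum: LHS = t^{2} + \frac{2 \left(t^{2} - e^{t + x}\right)^{2}}{3} + 2 e^{t + x}
Given right-hand side: \frac{t^{2}}{2} + \frac{\left(t^{2} - e^{t + x}\right)^{2}}{3} + e^{t + x}. Difference LHS − RHS = \frac{t^{2}}{2} + \frac{\left(t^{2} - e^{t + x}\right)^{2}}{3} + e^{t + x} ≠ 0, so u is not a solution.

Answer: No, the LHS evaluates to t^{2} + \frac{2 \left(t^{2} - e^{t + x}\right)^{2}}{3} + 2 e^{t + x}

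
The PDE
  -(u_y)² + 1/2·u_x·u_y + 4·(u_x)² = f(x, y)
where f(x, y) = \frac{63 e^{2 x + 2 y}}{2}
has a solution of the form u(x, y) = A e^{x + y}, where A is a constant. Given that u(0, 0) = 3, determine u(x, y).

Answer: u(x, y) = 3 e^{x + y}

Derivation:
Substitute the ansatz u = A e^{x + y} into the left-hand side.
Derivatives of the ansatz:
  u_y = A e^{x} e^{y}
  u_x = A e^{x} e^{y}
Term by term:
  -(u_y)² = - A^{2} e^{2 x} e^{2 y}
  1/2·u_x·u_y = \frac{A^{2} e^{2 x} e^{2 y}}{2}
  4·(u_x)² = 4 A^{2} e^{2 x} e^{2 y}
So the left-hand side equals
  \frac{7 A^{2} e^{2 x} e^{2 y}}{2}
This must equal f(x, y) identically; expanded, f = \frac{63 e^{2 x} e^{2 y}}{2}.
Matching coefficients of the independent functions:
  [e^{2 x} e^{2 y}]:  \frac{7 A^{2}}{2} = \frac{63}{2}
These equations allow (A) = (-3) or (3).
Impose the point condition(s):
  u(0, 0) = 3  ⟹  A = 3
Only A = 3 satisfies everything.
Hence u(x, y) = 3 e^{x + y}.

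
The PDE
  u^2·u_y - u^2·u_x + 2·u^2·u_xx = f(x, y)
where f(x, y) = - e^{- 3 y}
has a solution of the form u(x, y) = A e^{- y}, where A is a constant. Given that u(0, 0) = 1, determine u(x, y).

Substitute the ansatz u = A e^{- y} into the left-hand side.
Derivatives of the ansatz:
  u_y = - A e^{- y}
  u_x = 0
  u_xx = 0
Term by term:
  u^2·u_y = - A^{3} e^{- 3 y}
  -u^2·u_x = 0
  2·u^2·u_xx = 0
So the left-hand side equals
  - A^{3} e^{- 3 y}
This must equal f(x, y) = - e^{- 3 y} identically.
Matching coefficients of the independent functions:
  [e^{- 3 y}]:  - A^{3} = -1
Solving: A = 1.
Check against the point condition:
  u(0, 0) = 1  ⟹  A = 1  ✓
Hence u(x, y) = e^{- y}.

Answer: u(x, y) = e^{- y}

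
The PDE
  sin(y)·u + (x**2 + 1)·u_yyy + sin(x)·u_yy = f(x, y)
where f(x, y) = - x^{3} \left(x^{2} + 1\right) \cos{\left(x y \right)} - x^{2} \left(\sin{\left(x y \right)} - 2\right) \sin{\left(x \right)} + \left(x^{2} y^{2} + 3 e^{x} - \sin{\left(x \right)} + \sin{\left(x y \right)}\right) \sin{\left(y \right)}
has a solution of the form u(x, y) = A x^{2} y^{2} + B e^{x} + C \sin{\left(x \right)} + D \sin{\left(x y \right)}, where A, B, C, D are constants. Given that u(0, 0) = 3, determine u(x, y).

Substitute the ansatz u = A x^{2} y^{2} + B e^{x} + C \sin{\left(x \right)} + D \sin{\left(x y \right)} into the left-hand side.
Derivatives of the ansatz:
  u_yyy = - D x^{3} \cos{\left(x y \right)}
  u_yy = 2 A x^{2} - D x^{2} \sin{\left(x y \right)}
Term by term:
  sin(y)·u = A x^{2} y^{2} \sin{\left(y \right)} + B e^{x} \sin{\left(y \right)} + C \sin{\left(x \right)} \sin{\left(y \right)} + D \sin{\left(y \right)} \sin{\left(x y \right)}
  (x**2 + 1)·u_yyy = - D x^{5} \cos{\left(x y \right)} - D x^{3} \cos{\left(x y \right)}
  sin(x)·u_yy = 2 A x^{2} \sin{\left(x \right)} - D x^{2} \sin{\left(x \right)} \sin{\left(x y \right)}
So the left-hand side equals
  A x^{2} y^{2} \sin{\left(y \right)} + 2 A x^{2} \sin{\left(x \right)} + B e^{x} \sin{\left(y \right)} + C \sin{\left(x \right)} \sin{\left(y \right)} - D x^{5} \cos{\left(x y \right)} - D x^{3} \cos{\left(x y \right)} - D x^{2} \sin{\left(x \right)} \sin{\left(x y \right)} + D \sin{\left(y \right)} \sin{\left(x y \right)}
This must equal f(x, y) identically; expanded, f = - x^{5} \cos{\left(x y \right)} - x^{3} \cos{\left(x y \right)} + x^{2} y^{2} \sin{\left(y \right)} - x^{2} \sin{\left(x \right)} \sin{\left(x y \right)} + 2 x^{2} \sin{\left(x \right)} + 3 e^{x} \sin{\left(y \right)} - \sin{\left(x \right)} \sin{\left(y \right)} + \sin{\left(y \right)} \sin{\left(x y \right)}.
Matching coefficients of the independent functions:
  [x^{2} \sin{\left(x \right)}]:  2 A = 2
  [x^{3} \cos{\left(x y \right)}, x^{5} \cos{\left(x y \right)}, x^{2} \sin{\left(x \right)} \sin{\left(x y \right)}]:  - D = -1
  [e^{x} \sin{\left(y \right)}]:  B = 3
  [\sin{\left(x \right)} \sin{\left(y \right)}]:  C = -1
  [\sin{\left(y \right)} \sin{\left(x y \right)}]:  D = 1
  [x^{2} y^{2} \sin{\left(y \right)}]:  A = 1
Solving: A = 1, B = 3, C = -1, D = 1.
Check against the point condition:
  u(0, 0) = 3  ⟹  B = 3  ✓
Hence u(x, y) = x^{2} y^{2} + 3 e^{x} - \sin{\left(x \right)} + \sin{\left(x y \right)}.

Answer: u(x, y) = x^{2} y^{2} + 3 e^{x} - \sin{\left(x \right)} + \sin{\left(x y \right)}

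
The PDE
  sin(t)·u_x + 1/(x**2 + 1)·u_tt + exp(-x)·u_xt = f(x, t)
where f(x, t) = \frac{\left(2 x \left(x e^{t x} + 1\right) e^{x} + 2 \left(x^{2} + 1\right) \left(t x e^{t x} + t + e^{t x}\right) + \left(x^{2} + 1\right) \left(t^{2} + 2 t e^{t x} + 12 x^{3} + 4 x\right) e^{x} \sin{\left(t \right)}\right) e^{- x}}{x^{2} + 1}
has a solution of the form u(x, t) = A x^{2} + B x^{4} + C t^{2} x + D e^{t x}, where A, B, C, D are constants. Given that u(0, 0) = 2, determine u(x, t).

Substitute the ansatz u = A x^{2} + B x^{4} + C t^{2} x + D e^{t x} into the left-hand side.
Derivatives of the ansatz:
  u_x = 2 A x + 4 B x^{3} + C t^{2} + D t e^{t x}
  u_tt = 2 C x + D x^{2} e^{t x}
  u_xt = 2 C t + D t x e^{t x} + D e^{t x}
Term by term:
  sin(t)·u_x = 2 A x \sin{\left(t \right)} + 4 B x^{3} \sin{\left(t \right)} + C t^{2} \sin{\left(t \right)} + D t e^{t x} \sin{\left(t \right)}
  1/(x**2 + 1)·u_tt = \frac{2 C x}{x^{2} + 1} + \frac{D x^{2} e^{t x}}{x^{2} + 1}
  exp(-x)·u_xt = 2 C t e^{- x} + D t x e^{- x} e^{t x} + D e^{- x} e^{t x}
So the left-hand side equals
  2 A x \sin{\left(t \right)} + 4 B x^{3} \sin{\left(t \right)} + C t^{2} \sin{\left(t \right)} + 2 C t e^{- x} + \frac{2 C x}{x^{2} + 1} + D t x e^{- x} e^{t x} + D t e^{t x} \sin{\left(t \right)} + \frac{D x^{2} e^{t x}}{x^{2} + 1} + D e^{- x} e^{t x}
This must equal f(x, t) identically; expanded, f = t^{2} \sin{\left(t \right)} + 2 t x e^{- x} e^{t x} + 2 t e^{t x} \sin{\left(t \right)} + 2 t e^{- x} + 12 x^{3} \sin{\left(t \right)} + \frac{2 x^{2} e^{t x}}{x^{2} + 1} + 4 x \sin{\left(t \right)} + \frac{2 x}{x^{2} + 1} + 2 e^{- x} e^{t x}.
Matching coefficients of the independent functions:
  [t e^{- x}, \frac{x}{x^{2} + 1}]:  2 C = 2
  [t^{2} \sin{\left(t \right)}]:  C = 1
  [x \sin{\left(t \right)}]:  2 A = 4
  [x^{3} \sin{\left(t \right)}]:  4 B = 12
  [e^{- x} e^{t x}, t e^{t x} \sin{\left(t \right)}, \frac{x^{2} e^{t x}}{x^{2} + 1}, t x e^{- x} e^{t x}]:  D = 2
Solving: A = 2, B = 3, C = 1, D = 2.
Check against the point condition:
  u(0, 0) = 2  ⟹  D = 2  ✓
Hence u(x, t) = t^{2} x + 3 x^{4} + 2 x^{2} + 2 e^{t x}.

Answer: u(x, t) = t^{2} x + 3 x^{4} + 2 x^{2} + 2 e^{t x}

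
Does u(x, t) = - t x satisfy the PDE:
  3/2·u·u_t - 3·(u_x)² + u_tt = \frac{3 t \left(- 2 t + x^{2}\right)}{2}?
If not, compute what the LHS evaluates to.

Evaluate each term of the left-hand side for u = - t x.
Derivatives:
  u_t = - x
  u_x = - t
  u_tt = 0
Terms:
  3/2·u·u_t = \frac{3 t x^{2}}{2}
  -3·(u_x)² = - 3 t^{2}
  u_tt = 0
Sum: LHS = \frac{3 t \left(- 2 t + x^{2}\right)}{2}
This is exactly the given right-hand side, so u is a solution.

Answer: Yes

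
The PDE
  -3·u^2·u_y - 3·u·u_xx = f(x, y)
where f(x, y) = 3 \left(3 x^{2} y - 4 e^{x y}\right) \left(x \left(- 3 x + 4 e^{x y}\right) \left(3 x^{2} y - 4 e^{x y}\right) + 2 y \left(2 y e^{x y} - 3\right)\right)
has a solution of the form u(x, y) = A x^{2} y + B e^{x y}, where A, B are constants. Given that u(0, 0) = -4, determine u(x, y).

Substitute the ansatz u = A x^{2} y + B e^{x y} into the left-hand side.
Derivatives of the ansatz:
  u_y = A x^{2} + B x e^{x y}
  u_xx = 2 A y + B y^{2} e^{x y}
Term by term:
  -3·u^2·u_y = - 3 A^{3} x^{6} y^{2} - 3 A^{2} B x^{5} y^{2} e^{x y} - 6 A^{2} B x^{4} y e^{x y} - 6 A B^{2} x^{3} y e^{2 x y} - 3 A B^{2} x^{2} e^{2 x y} - 3 B^{3} x e^{3 x y}
  -3·u·u_xx = - 6 A^{2} x^{2} y^{2} - 3 A B x^{2} y^{3} e^{x y} - 6 A B y e^{x y} - 3 B^{2} y^{2} e^{2 x y}
So the left-hand side equals
  - 3 A^{3} x^{6} y^{2} - 3 A^{2} B x^{5} y^{2} e^{x y} - 6 A^{2} B x^{4} y e^{x y} - 6 A^{2} x^{2} y^{2} - 6 A B^{2} x^{3} y e^{2 x y} - 3 A B^{2} x^{2} e^{2 x y} - 3 A B x^{2} y^{3} e^{x y} - 6 A B y e^{x y} - 3 B^{3} x e^{3 x y} - 3 B^{2} y^{2} e^{2 x y}
This must equal f(x, y) identically; expanded, f = - 81 x^{6} y^{2} + 108 x^{5} y^{2} e^{x y} + 216 x^{4} y e^{x y} - 288 x^{3} y e^{2 x y} + 36 x^{2} y^{3} e^{x y} - 54 x^{2} y^{2} - 144 x^{2} e^{2 x y} + 192 x e^{3 x y} - 48 y^{2} e^{2 x y} + 72 y e^{x y}.
Matching coefficients of the independent functions:
  [x e^{3 x y}]:  - 3 B^{3} = 192
  [x^{2} y^{2}]:  - 6 A^{2} = -54
  [x^{2} e^{2 x y}]:  - 3 A B^{2} = -144
  [x^{6} y^{2}]:  - 3 A^{3} = -81
  [y e^{x y}]:  - 6 A B = 72
  [y^{2} e^{2 x y}]:  - 3 B^{2} = -48
  [x^{2} y^{3} e^{x y}]:  - 3 A B = 36
  [x^{3} y e^{2 x y}]:  - 6 A B^{2} = -288
  [x^{4} y e^{x y}]:  - 6 A^{2} B = 216
  [x^{5} y^{2} e^{x y}]:  - 3 A^{2} B = 108
Solving: A = 3, B = -4.
Check against the point condition:
  u(0, 0) = -4  ⟹  B = -4  ✓
Hence u(x, y) = 3 x^{2} y - 4 e^{x y}.

Answer: u(x, y) = 3 x^{2} y - 4 e^{x y}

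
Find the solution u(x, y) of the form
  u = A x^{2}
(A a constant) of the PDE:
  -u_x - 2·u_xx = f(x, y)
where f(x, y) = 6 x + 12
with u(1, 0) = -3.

Answer: u(x, y) = - 3 x^{2}

Derivation:
Substitute the ansatz u = A x^{2} into the left-hand side.
Derivatives of the ansatz:
  u_x = 2 A x
  u_xx = 2 A
Term by term:
  -u_x = - 2 A x
  -2·u_xx = - 4 A
So the left-hand side equals
  - 2 A x - 4 A
This must equal f(x, y) = 6 x + 12 identically.
Matching coefficients of the independent functions:
  [constant term]:  - 4 A = 12
  [x]:  - 2 A = 6
Solving: A = -3.
Check against the point condition:
  u(1, 0) = -3  ⟹  A = -3  ✓
Hence u(x, y) = - 3 x^{2}.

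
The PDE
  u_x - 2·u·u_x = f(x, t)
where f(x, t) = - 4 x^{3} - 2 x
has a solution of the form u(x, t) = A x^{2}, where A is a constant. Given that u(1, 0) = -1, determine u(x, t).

Substitute the ansatz u = A x^{2} into the left-hand side.
Derivatives of the ansatz:
  u_x = 2 A x
Term by term:
  u_x = 2 A x
  -2·u·u_x = - 4 A^{2} x^{3}
So the left-hand side equals
  - 4 A^{2} x^{3} + 2 A x
This must equal f(x, t) = - 4 x^{3} - 2 x identically.
Matching coefficients of the independent functions:
  [x]:  2 A = -2
  [x^{3}]:  - 4 A^{2} = -4
Solving: A = -1.
Check against the point condition:
  u(1, 0) = -1  ⟹  A = -1  ✓
Hence u(x, t) = - x^{2}.

Answer: u(x, t) = - x^{2}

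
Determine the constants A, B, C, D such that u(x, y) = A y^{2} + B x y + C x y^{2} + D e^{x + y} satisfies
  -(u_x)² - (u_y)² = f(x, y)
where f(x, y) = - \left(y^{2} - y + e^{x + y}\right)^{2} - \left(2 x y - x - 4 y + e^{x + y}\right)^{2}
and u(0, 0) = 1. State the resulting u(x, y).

Substitute the ansatz u = A y^{2} + B x y + C x y^{2} + D e^{x + y} into the left-hand side.
Derivatives of the ansatz:
  u_x = B y + C y^{2} + D e^{x} e^{y}
  u_y = 2 A y + B x + 2 C x y + D e^{x} e^{y}
Term by term:
  -(u_x)² = - B^{2} y^{2} - 2 B C y^{3} - 2 B D y e^{x} e^{y} - C^{2} y^{4} - 2 C D y^{2} e^{x} e^{y} - D^{2} e^{2 x} e^{2 y}
  -(u_y)² = - 4 A^{2} y^{2} - 4 A B x y - 8 A C x y^{2} - 4 A D y e^{x} e^{y} - B^{2} x^{2} - 4 B C x^{2} y - 2 B D x e^{x} e^{y} - 4 C^{2} x^{2} y^{2} - 4 C D x y e^{x} e^{y} - D^{2} e^{2 x} e^{2 y}
So the left-hand side equals
  - 4 A^{2} y^{2} - 4 A B x y - 8 A C x y^{2} - 4 A D y e^{x} e^{y} - B^{2} x^{2} - B^{2} y^{2} - 4 B C x^{2} y - 2 B C y^{3} - 2 B D x e^{x} e^{y} - 2 B D y e^{x} e^{y} - 4 C^{2} x^{2} y^{2} - C^{2} y^{4} - 4 C D x y e^{x} e^{y} - 2 C D y^{2} e^{x} e^{y} - 2 D^{2} e^{2 x} e^{2 y}
This must equal f(x, y) identically; expanded, f = - 4 x^{2} y^{2} + 4 x^{2} y - x^{2} + 16 x y^{2} - 4 x y e^{x} e^{y} - 8 x y + 2 x e^{x} e^{y} - y^{4} + 2 y^{3} - 2 y^{2} e^{x} e^{y} - 17 y^{2} + 10 y e^{x} e^{y} - 2 e^{2 x} e^{2 y}.
Matching coefficients of the independent functions:
  [x^{2}]:  - B^{2} = -1
  [y^{2}]:  - 4 A^{2} - B^{2} = -17
  [y^{3}]:  - 2 B C = 2
  [y^{4}]:  - C^{2} = -1
  [x y]:  - 4 A B = -8
  [x y^{2}]:  - 8 A C = 16
  [x^{2} y]:  - 4 B C = 4
  [x^{2} y^{2}]:  - 4 C^{2} = -4
  [e^{2 x} e^{2 y}]:  - 2 D^{2} = -2
  [x e^{x} e^{y}]:  - 2 B D = 2
  [y e^{x} e^{y}]:  - 4 A D - 2 B D = 10
  [y^{2} e^{x} e^{y}]:  - 2 C D = -2
  [x y e^{x} e^{y}]:  - 4 C D = -4
These equations allow (A, B, C, D) = (-2, -1, 1, 1) or (2, 1, -1, -1).
Impose the point condition(s):
  u(0, 0) = 1  ⟹  D = 1
Only A = -2, B = -1, C = 1, D = 1 satisfies everything.
Hence u(x, y) = x y^{2} - x y - 2 y^{2} + e^{x + y}.

Answer: u(x, y) = x y^{2} - x y - 2 y^{2} + e^{x + y}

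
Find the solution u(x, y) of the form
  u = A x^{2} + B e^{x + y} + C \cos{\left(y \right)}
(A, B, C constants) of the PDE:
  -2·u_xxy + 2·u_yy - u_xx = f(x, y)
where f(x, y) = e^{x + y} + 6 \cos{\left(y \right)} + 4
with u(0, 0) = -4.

Substitute the ansatz u = A x^{2} + B e^{x + y} + C \cos{\left(y \right)} into the left-hand side.
Derivatives of the ansatz:
  u_xxy = B e^{x} e^{y}
  u_yy = B e^{x} e^{y} - C \cos{\left(y \right)}
  u_xx = 2 A + B e^{x} e^{y}
Term by term:
  -2·u_xxy = - 2 B e^{x} e^{y}
  2·u_yy = 2 B e^{x} e^{y} - 2 C \cos{\left(y \right)}
  -u_xx = - 2 A - B e^{x} e^{y}
So the left-hand side equals
  - 2 A - B e^{x} e^{y} - 2 C \cos{\left(y \right)}
This must equal f(x, y) identically; expanded, f = e^{x} e^{y} + 6 \cos{\left(y \right)} + 4.
Matching coefficients of the independent functions:
  [constant term]:  - 2 A = 4
  [e^{x} e^{y}]:  - B = 1
  [\cos{\left(y \right)}]:  - 2 C = 6
Solving: A = -2, B = -1, C = -3.
Check against the point condition:
  u(0, 0) = -4  ⟹  B + C = -4  ✓
Hence u(x, y) = - 2 x^{2} - e^{x + y} - 3 \cos{\left(y \right)}.

Answer: u(x, y) = - 2 x^{2} - e^{x + y} - 3 \cos{\left(y \right)}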